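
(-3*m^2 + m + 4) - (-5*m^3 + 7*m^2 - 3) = 5*m^3 - 10*m^2 + m + 7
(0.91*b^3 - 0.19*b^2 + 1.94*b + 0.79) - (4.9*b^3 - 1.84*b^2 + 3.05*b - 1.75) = -3.99*b^3 + 1.65*b^2 - 1.11*b + 2.54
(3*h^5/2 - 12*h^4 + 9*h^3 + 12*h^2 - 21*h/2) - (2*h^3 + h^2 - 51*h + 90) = 3*h^5/2 - 12*h^4 + 7*h^3 + 11*h^2 + 81*h/2 - 90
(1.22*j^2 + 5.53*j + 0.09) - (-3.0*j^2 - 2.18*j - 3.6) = 4.22*j^2 + 7.71*j + 3.69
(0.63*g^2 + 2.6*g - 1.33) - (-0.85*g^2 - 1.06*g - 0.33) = 1.48*g^2 + 3.66*g - 1.0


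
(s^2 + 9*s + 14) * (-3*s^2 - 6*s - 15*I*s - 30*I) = -3*s^4 - 33*s^3 - 15*I*s^3 - 96*s^2 - 165*I*s^2 - 84*s - 480*I*s - 420*I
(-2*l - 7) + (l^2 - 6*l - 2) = l^2 - 8*l - 9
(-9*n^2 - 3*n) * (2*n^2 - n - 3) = -18*n^4 + 3*n^3 + 30*n^2 + 9*n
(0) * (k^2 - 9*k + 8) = 0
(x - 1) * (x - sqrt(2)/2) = x^2 - x - sqrt(2)*x/2 + sqrt(2)/2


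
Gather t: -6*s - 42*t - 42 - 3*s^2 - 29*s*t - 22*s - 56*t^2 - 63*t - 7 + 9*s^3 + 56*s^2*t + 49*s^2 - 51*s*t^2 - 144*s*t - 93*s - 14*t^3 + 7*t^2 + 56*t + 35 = 9*s^3 + 46*s^2 - 121*s - 14*t^3 + t^2*(-51*s - 49) + t*(56*s^2 - 173*s - 49) - 14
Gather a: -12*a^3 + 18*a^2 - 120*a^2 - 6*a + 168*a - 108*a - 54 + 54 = -12*a^3 - 102*a^2 + 54*a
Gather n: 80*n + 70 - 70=80*n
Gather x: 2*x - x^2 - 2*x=-x^2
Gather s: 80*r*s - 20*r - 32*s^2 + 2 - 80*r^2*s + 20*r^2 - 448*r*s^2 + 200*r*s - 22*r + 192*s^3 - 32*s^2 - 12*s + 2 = 20*r^2 - 42*r + 192*s^3 + s^2*(-448*r - 64) + s*(-80*r^2 + 280*r - 12) + 4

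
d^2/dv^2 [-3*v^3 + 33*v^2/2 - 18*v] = 33 - 18*v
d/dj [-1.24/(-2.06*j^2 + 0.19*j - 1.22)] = (0.2356 - 5.1088*j)/(2.06*j^2 - 0.19*j + 1.22)^2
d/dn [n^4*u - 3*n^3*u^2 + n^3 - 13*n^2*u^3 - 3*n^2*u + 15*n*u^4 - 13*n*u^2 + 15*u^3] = 4*n^3*u - 9*n^2*u^2 + 3*n^2 - 26*n*u^3 - 6*n*u + 15*u^4 - 13*u^2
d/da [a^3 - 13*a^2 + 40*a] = 3*a^2 - 26*a + 40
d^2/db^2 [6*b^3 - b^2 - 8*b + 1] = 36*b - 2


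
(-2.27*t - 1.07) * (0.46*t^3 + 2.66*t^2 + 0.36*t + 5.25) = -1.0442*t^4 - 6.5304*t^3 - 3.6634*t^2 - 12.3027*t - 5.6175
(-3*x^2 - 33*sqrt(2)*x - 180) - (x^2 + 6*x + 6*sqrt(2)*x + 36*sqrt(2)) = -4*x^2 - 39*sqrt(2)*x - 6*x - 180 - 36*sqrt(2)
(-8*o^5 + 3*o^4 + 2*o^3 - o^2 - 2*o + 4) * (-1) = 8*o^5 - 3*o^4 - 2*o^3 + o^2 + 2*o - 4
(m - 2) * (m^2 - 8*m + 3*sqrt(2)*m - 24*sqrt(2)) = m^3 - 10*m^2 + 3*sqrt(2)*m^2 - 30*sqrt(2)*m + 16*m + 48*sqrt(2)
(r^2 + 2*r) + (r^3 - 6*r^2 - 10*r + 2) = r^3 - 5*r^2 - 8*r + 2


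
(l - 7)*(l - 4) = l^2 - 11*l + 28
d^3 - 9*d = d*(d - 3)*(d + 3)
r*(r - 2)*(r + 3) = r^3 + r^2 - 6*r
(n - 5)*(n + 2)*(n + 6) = n^3 + 3*n^2 - 28*n - 60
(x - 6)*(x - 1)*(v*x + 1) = v*x^3 - 7*v*x^2 + 6*v*x + x^2 - 7*x + 6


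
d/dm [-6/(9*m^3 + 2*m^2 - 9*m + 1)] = 6*(27*m^2 + 4*m - 9)/(9*m^3 + 2*m^2 - 9*m + 1)^2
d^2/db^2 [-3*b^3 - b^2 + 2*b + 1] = -18*b - 2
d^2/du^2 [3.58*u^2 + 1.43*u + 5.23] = 7.16000000000000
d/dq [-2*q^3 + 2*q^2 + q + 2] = -6*q^2 + 4*q + 1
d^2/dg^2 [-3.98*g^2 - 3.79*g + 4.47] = -7.96000000000000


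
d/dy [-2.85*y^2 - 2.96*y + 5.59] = -5.7*y - 2.96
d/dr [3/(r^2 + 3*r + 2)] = 3*(-2*r - 3)/(r^2 + 3*r + 2)^2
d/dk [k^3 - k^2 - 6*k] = 3*k^2 - 2*k - 6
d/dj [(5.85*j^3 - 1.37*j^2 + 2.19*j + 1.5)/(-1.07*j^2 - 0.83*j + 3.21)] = (-6.2595*j^4 - 9.711*j^3 + 59.8159*j^2 - 5.5854*j + 8.2749)/(1.1449*j^4 + 1.7762*j^3 - 6.1805*j^2 - 5.3286*j + 10.3041)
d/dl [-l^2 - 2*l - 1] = -2*l - 2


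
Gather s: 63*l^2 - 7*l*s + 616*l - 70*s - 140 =63*l^2 + 616*l + s*(-7*l - 70) - 140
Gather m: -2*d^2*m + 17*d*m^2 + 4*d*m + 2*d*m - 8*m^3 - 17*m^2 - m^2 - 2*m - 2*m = -8*m^3 + m^2*(17*d - 18) + m*(-2*d^2 + 6*d - 4)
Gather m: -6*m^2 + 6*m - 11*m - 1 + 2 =-6*m^2 - 5*m + 1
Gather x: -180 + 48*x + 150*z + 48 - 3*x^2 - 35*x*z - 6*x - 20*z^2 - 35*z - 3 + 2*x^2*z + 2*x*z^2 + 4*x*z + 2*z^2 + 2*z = x^2*(2*z - 3) + x*(2*z^2 - 31*z + 42) - 18*z^2 + 117*z - 135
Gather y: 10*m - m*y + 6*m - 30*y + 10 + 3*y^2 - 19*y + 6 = 16*m + 3*y^2 + y*(-m - 49) + 16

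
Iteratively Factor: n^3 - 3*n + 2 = (n - 1)*(n^2 + n - 2) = (n - 1)^2*(n + 2)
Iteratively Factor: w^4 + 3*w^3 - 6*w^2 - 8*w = (w - 2)*(w^3 + 5*w^2 + 4*w) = w*(w - 2)*(w^2 + 5*w + 4) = w*(w - 2)*(w + 1)*(w + 4)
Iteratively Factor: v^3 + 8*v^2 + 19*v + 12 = (v + 3)*(v^2 + 5*v + 4) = (v + 1)*(v + 3)*(v + 4)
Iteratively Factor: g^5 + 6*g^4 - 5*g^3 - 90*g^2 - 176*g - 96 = (g - 4)*(g^4 + 10*g^3 + 35*g^2 + 50*g + 24) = (g - 4)*(g + 3)*(g^3 + 7*g^2 + 14*g + 8) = (g - 4)*(g + 2)*(g + 3)*(g^2 + 5*g + 4) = (g - 4)*(g + 1)*(g + 2)*(g + 3)*(g + 4)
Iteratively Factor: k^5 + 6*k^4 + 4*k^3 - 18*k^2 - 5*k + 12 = (k + 3)*(k^4 + 3*k^3 - 5*k^2 - 3*k + 4) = (k - 1)*(k + 3)*(k^3 + 4*k^2 - k - 4) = (k - 1)^2*(k + 3)*(k^2 + 5*k + 4) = (k - 1)^2*(k + 1)*(k + 3)*(k + 4)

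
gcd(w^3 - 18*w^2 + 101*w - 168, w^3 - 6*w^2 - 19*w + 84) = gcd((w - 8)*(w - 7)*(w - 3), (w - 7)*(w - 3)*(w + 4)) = w^2 - 10*w + 21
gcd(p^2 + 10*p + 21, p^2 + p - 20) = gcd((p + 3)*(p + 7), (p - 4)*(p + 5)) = 1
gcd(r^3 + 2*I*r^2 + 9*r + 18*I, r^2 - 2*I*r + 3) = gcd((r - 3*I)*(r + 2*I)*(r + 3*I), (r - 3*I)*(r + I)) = r - 3*I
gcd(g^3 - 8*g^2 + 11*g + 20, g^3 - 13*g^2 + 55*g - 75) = g - 5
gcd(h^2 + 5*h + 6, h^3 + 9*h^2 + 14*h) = h + 2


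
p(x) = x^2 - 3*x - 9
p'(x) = 2*x - 3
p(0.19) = -9.53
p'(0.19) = -2.62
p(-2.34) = 3.50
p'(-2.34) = -7.68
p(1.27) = -11.20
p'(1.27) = -0.46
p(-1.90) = 0.31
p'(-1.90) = -6.80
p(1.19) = -11.15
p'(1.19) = -0.62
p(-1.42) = -2.72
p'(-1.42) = -5.84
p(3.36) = -7.79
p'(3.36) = 3.72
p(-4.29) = 22.27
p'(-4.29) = -11.58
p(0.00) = -9.00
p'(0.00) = -3.00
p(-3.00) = 9.00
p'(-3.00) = -9.00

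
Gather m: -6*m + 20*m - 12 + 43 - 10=14*m + 21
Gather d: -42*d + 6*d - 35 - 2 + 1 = -36*d - 36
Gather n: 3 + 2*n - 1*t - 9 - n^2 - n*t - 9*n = -n^2 + n*(-t - 7) - t - 6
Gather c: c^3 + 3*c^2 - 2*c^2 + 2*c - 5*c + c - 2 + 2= c^3 + c^2 - 2*c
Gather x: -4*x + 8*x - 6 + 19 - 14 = 4*x - 1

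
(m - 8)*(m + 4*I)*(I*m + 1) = I*m^3 - 3*m^2 - 8*I*m^2 + 24*m + 4*I*m - 32*I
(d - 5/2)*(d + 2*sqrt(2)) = d^2 - 5*d/2 + 2*sqrt(2)*d - 5*sqrt(2)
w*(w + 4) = w^2 + 4*w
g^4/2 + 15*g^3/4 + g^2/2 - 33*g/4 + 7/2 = (g/2 + 1)*(g - 1)*(g - 1/2)*(g + 7)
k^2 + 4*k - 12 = (k - 2)*(k + 6)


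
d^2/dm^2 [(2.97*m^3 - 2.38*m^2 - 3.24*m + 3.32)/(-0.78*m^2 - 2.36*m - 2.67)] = (7.105427357601e-15*m^4 - 25.532556*m^3 - 154.14624*m^2 - 204.191478*m - 30.051892)/(0.474552*m^6 + 4.307472*m^5 + 17.906148*m^4 + 42.633872*m^3 + 61.294122*m^2 + 50.472612*m + 19.034163)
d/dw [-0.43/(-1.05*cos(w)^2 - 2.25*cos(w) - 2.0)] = (0.903*cos(w) + 0.9675)*sin(w)/(1.05*cos(w)^2 + 2.25*cos(w) + 2.0)^2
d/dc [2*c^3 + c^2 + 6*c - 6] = 6*c^2 + 2*c + 6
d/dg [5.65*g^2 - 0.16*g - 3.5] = 11.3*g - 0.16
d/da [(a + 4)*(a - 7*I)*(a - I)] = 3*a^2 + a*(8 - 16*I) - 7 - 32*I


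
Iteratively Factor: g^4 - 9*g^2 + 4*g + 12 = (g - 2)*(g^3 + 2*g^2 - 5*g - 6) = (g - 2)^2*(g^2 + 4*g + 3) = (g - 2)^2*(g + 1)*(g + 3)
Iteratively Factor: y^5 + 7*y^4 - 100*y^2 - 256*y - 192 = (y - 4)*(y^4 + 11*y^3 + 44*y^2 + 76*y + 48) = (y - 4)*(y + 3)*(y^3 + 8*y^2 + 20*y + 16) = (y - 4)*(y + 3)*(y + 4)*(y^2 + 4*y + 4) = (y - 4)*(y + 2)*(y + 3)*(y + 4)*(y + 2)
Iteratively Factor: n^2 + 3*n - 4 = (n - 1)*(n + 4)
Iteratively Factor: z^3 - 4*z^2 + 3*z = (z)*(z^2 - 4*z + 3) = z*(z - 1)*(z - 3)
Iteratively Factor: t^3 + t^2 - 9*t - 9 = (t + 3)*(t^2 - 2*t - 3) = (t - 3)*(t + 3)*(t + 1)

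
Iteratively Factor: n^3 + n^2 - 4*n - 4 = (n - 2)*(n^2 + 3*n + 2) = (n - 2)*(n + 2)*(n + 1)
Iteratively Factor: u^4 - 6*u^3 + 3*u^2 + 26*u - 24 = (u - 1)*(u^3 - 5*u^2 - 2*u + 24) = (u - 4)*(u - 1)*(u^2 - u - 6) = (u - 4)*(u - 3)*(u - 1)*(u + 2)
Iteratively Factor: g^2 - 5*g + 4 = (g - 4)*(g - 1)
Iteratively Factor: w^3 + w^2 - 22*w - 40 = (w - 5)*(w^2 + 6*w + 8) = (w - 5)*(w + 4)*(w + 2)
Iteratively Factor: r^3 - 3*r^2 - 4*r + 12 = (r - 2)*(r^2 - r - 6) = (r - 3)*(r - 2)*(r + 2)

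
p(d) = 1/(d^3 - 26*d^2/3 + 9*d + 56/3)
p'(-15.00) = 0.00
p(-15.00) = 0.00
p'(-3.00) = -0.00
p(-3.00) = -0.00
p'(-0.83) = -1.17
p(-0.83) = 0.21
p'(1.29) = 0.03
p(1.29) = 0.06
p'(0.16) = -0.02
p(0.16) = 0.05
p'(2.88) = 1.38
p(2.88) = -0.29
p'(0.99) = 0.01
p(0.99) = 0.05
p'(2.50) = 2.26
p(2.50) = 0.38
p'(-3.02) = -0.01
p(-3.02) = -0.01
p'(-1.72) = -0.06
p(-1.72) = -0.04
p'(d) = (-3*d^2 + 52*d/3 - 9)/(d^3 - 26*d^2/3 + 9*d + 56/3)^2 = 3*(-9*d^2 + 52*d - 27)/(3*d^3 - 26*d^2 + 27*d + 56)^2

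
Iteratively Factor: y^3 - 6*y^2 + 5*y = (y)*(y^2 - 6*y + 5) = y*(y - 5)*(y - 1)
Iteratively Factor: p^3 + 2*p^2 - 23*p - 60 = (p + 3)*(p^2 - p - 20) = (p + 3)*(p + 4)*(p - 5)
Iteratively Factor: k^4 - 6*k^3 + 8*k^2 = (k - 2)*(k^3 - 4*k^2) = (k - 4)*(k - 2)*(k^2) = k*(k - 4)*(k - 2)*(k)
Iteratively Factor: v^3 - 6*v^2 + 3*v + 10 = (v - 5)*(v^2 - v - 2) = (v - 5)*(v + 1)*(v - 2)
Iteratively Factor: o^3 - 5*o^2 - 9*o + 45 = (o + 3)*(o^2 - 8*o + 15) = (o - 3)*(o + 3)*(o - 5)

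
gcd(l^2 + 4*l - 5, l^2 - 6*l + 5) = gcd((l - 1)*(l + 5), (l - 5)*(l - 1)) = l - 1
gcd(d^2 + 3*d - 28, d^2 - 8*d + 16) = d - 4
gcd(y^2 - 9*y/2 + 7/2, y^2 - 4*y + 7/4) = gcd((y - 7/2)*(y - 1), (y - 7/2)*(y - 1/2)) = y - 7/2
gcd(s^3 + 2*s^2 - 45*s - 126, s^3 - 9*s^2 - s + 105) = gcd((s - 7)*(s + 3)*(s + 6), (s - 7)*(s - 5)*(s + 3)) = s^2 - 4*s - 21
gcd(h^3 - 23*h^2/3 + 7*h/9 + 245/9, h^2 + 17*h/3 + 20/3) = h + 5/3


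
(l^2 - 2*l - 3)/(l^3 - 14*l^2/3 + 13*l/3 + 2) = 3*(l + 1)/(3*l^2 - 5*l - 2)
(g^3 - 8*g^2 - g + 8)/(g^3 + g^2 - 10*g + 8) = (g^2 - 7*g - 8)/(g^2 + 2*g - 8)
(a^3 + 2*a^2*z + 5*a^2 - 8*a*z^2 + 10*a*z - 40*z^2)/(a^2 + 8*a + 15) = (a^2 + 2*a*z - 8*z^2)/(a + 3)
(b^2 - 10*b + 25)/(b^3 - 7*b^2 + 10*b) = (b - 5)/(b*(b - 2))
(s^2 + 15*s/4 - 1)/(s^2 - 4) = (s^2 + 15*s/4 - 1)/(s^2 - 4)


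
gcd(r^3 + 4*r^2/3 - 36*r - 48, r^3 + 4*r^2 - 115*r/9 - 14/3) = r + 6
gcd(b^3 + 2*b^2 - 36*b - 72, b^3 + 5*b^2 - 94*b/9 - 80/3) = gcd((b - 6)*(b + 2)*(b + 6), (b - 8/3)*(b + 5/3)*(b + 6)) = b + 6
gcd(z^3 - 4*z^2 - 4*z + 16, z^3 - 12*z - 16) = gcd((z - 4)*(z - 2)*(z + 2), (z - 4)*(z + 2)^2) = z^2 - 2*z - 8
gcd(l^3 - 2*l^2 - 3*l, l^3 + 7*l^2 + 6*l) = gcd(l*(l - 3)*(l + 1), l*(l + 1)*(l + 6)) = l^2 + l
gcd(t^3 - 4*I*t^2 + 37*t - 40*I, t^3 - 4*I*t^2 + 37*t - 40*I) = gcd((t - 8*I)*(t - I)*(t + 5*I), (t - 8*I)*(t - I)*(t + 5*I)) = t^3 - 4*I*t^2 + 37*t - 40*I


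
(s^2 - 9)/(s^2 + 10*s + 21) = (s - 3)/(s + 7)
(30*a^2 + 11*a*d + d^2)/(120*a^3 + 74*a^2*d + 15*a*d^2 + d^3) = 1/(4*a + d)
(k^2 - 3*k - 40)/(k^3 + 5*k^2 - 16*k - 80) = (k - 8)/(k^2 - 16)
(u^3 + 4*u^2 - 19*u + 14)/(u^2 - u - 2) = (u^2 + 6*u - 7)/(u + 1)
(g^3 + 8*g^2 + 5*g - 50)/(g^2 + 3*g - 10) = g + 5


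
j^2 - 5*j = j*(j - 5)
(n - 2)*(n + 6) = n^2 + 4*n - 12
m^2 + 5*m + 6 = (m + 2)*(m + 3)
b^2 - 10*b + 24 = (b - 6)*(b - 4)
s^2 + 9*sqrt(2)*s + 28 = (s + 2*sqrt(2))*(s + 7*sqrt(2))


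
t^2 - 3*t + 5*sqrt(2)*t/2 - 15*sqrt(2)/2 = (t - 3)*(t + 5*sqrt(2)/2)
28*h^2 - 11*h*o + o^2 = (-7*h + o)*(-4*h + o)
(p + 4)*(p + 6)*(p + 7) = p^3 + 17*p^2 + 94*p + 168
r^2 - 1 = (r - 1)*(r + 1)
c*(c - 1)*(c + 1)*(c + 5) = c^4 + 5*c^3 - c^2 - 5*c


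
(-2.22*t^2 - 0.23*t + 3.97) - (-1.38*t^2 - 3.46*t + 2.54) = -0.84*t^2 + 3.23*t + 1.43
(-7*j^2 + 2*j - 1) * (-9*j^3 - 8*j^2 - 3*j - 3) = 63*j^5 + 38*j^4 + 14*j^3 + 23*j^2 - 3*j + 3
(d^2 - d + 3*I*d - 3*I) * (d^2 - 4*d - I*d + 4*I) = d^4 - 5*d^3 + 2*I*d^3 + 7*d^2 - 10*I*d^2 - 15*d + 8*I*d + 12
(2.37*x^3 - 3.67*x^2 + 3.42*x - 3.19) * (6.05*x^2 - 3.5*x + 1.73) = 14.3385*x^5 - 30.4985*x^4 + 37.6361*x^3 - 37.6186*x^2 + 17.0816*x - 5.5187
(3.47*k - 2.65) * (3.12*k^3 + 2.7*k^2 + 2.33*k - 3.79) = 10.8264*k^4 + 1.101*k^3 + 0.9301*k^2 - 19.3258*k + 10.0435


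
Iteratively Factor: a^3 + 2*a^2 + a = (a + 1)*(a^2 + a) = a*(a + 1)*(a + 1)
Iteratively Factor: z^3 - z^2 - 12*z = (z + 3)*(z^2 - 4*z) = (z - 4)*(z + 3)*(z)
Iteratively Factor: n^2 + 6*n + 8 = (n + 4)*(n + 2)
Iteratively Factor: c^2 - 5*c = (c - 5)*(c)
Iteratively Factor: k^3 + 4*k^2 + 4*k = (k)*(k^2 + 4*k + 4) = k*(k + 2)*(k + 2)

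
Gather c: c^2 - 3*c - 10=c^2 - 3*c - 10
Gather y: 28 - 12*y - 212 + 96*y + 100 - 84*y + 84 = 0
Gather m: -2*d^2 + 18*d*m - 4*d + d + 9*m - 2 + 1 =-2*d^2 - 3*d + m*(18*d + 9) - 1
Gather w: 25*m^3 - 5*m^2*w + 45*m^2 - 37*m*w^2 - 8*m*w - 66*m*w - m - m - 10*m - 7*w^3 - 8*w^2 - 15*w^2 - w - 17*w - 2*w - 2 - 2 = 25*m^3 + 45*m^2 - 12*m - 7*w^3 + w^2*(-37*m - 23) + w*(-5*m^2 - 74*m - 20) - 4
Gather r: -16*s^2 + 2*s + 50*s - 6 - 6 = -16*s^2 + 52*s - 12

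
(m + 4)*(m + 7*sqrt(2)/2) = m^2 + 4*m + 7*sqrt(2)*m/2 + 14*sqrt(2)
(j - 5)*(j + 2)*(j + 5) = j^3 + 2*j^2 - 25*j - 50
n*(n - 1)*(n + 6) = n^3 + 5*n^2 - 6*n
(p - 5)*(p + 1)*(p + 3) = p^3 - p^2 - 17*p - 15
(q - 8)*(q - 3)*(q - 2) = q^3 - 13*q^2 + 46*q - 48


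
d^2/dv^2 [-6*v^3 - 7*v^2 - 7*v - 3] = -36*v - 14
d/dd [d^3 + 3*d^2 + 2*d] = 3*d^2 + 6*d + 2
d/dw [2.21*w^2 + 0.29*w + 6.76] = 4.42*w + 0.29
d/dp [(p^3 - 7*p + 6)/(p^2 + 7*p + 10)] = (p^4 + 14*p^3 + 37*p^2 - 12*p - 112)/(p^4 + 14*p^3 + 69*p^2 + 140*p + 100)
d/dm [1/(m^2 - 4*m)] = 2*(2 - m)/(m^2*(m - 4)^2)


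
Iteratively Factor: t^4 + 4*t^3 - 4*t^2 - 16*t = (t - 2)*(t^3 + 6*t^2 + 8*t) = t*(t - 2)*(t^2 + 6*t + 8) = t*(t - 2)*(t + 4)*(t + 2)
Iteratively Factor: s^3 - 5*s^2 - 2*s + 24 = (s - 4)*(s^2 - s - 6) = (s - 4)*(s - 3)*(s + 2)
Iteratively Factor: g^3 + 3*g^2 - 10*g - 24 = (g + 4)*(g^2 - g - 6) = (g - 3)*(g + 4)*(g + 2)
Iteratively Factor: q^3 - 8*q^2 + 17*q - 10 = (q - 1)*(q^2 - 7*q + 10) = (q - 2)*(q - 1)*(q - 5)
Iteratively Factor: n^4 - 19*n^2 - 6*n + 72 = (n - 2)*(n^3 + 2*n^2 - 15*n - 36) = (n - 2)*(n + 3)*(n^2 - n - 12) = (n - 2)*(n + 3)^2*(n - 4)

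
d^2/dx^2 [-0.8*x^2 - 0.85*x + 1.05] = -1.60000000000000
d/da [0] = 0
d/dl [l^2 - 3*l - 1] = 2*l - 3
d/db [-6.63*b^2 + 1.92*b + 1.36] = 1.92 - 13.26*b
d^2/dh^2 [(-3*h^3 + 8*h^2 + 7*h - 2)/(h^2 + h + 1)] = 2*(-h^3 - 39*h^2 - 36*h + 1)/(h^6 + 3*h^5 + 6*h^4 + 7*h^3 + 6*h^2 + 3*h + 1)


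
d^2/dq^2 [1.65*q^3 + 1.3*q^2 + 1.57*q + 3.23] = 9.9*q + 2.6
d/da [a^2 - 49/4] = 2*a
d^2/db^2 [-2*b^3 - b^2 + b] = -12*b - 2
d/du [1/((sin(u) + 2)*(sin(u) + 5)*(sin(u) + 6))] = (-26*sin(u) + 3*cos(u)^2 - 55)*cos(u)/((sin(u) + 2)^2*(sin(u) + 5)^2*(sin(u) + 6)^2)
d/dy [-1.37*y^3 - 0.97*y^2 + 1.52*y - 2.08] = -4.11*y^2 - 1.94*y + 1.52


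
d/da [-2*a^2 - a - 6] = -4*a - 1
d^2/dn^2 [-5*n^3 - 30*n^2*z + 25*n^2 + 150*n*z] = -30*n - 60*z + 50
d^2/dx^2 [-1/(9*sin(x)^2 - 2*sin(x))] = 2*(162*sin(x) - 27 - 241/sin(x) + 54/sin(x)^2 - 4/sin(x)^3)/(9*sin(x) - 2)^3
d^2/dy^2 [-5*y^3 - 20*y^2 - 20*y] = -30*y - 40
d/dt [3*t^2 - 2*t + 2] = 6*t - 2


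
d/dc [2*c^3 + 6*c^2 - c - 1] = 6*c^2 + 12*c - 1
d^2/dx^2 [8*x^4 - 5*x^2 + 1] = 96*x^2 - 10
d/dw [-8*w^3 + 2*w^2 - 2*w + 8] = -24*w^2 + 4*w - 2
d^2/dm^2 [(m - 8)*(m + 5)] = 2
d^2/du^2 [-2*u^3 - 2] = -12*u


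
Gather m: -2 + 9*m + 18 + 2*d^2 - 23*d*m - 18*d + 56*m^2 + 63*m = 2*d^2 - 18*d + 56*m^2 + m*(72 - 23*d) + 16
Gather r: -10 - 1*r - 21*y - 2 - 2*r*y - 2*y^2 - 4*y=r*(-2*y - 1) - 2*y^2 - 25*y - 12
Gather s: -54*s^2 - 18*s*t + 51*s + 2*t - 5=-54*s^2 + s*(51 - 18*t) + 2*t - 5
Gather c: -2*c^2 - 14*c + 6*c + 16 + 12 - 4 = -2*c^2 - 8*c + 24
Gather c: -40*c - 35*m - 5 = -40*c - 35*m - 5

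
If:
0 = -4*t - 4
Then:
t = -1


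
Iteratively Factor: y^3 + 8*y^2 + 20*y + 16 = (y + 2)*(y^2 + 6*y + 8) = (y + 2)*(y + 4)*(y + 2)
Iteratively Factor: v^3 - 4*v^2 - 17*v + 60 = (v - 5)*(v^2 + v - 12) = (v - 5)*(v - 3)*(v + 4)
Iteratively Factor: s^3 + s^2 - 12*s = (s + 4)*(s^2 - 3*s) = s*(s + 4)*(s - 3)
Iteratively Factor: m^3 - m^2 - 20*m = (m - 5)*(m^2 + 4*m) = m*(m - 5)*(m + 4)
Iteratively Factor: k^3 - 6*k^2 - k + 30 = (k - 5)*(k^2 - k - 6) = (k - 5)*(k + 2)*(k - 3)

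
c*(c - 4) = c^2 - 4*c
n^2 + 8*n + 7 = (n + 1)*(n + 7)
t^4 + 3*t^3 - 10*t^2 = t^2*(t - 2)*(t + 5)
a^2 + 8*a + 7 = (a + 1)*(a + 7)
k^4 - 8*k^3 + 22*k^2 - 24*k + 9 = (k - 3)^2*(k - 1)^2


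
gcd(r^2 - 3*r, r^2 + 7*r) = r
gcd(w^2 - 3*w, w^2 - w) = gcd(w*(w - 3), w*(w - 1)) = w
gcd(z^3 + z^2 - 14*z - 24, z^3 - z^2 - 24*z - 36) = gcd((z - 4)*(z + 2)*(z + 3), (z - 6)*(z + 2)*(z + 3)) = z^2 + 5*z + 6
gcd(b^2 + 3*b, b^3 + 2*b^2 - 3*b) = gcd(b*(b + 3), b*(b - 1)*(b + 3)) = b^2 + 3*b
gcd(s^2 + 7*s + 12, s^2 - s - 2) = 1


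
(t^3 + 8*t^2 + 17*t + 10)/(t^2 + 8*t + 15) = (t^2 + 3*t + 2)/(t + 3)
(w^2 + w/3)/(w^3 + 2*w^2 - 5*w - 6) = w*(3*w + 1)/(3*(w^3 + 2*w^2 - 5*w - 6))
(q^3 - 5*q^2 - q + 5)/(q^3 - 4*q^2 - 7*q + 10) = (q + 1)/(q + 2)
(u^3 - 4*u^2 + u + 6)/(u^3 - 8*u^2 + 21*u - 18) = (u + 1)/(u - 3)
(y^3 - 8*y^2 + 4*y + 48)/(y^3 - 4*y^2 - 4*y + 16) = (y - 6)/(y - 2)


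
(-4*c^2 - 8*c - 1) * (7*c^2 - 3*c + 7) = -28*c^4 - 44*c^3 - 11*c^2 - 53*c - 7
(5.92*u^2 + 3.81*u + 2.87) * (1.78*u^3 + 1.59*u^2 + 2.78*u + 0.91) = 10.5376*u^5 + 16.1946*u^4 + 27.6241*u^3 + 20.5423*u^2 + 11.4457*u + 2.6117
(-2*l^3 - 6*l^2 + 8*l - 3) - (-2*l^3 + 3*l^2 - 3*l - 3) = -9*l^2 + 11*l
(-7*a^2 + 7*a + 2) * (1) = -7*a^2 + 7*a + 2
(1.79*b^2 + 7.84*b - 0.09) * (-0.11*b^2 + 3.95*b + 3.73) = -0.1969*b^4 + 6.2081*b^3 + 37.6546*b^2 + 28.8877*b - 0.3357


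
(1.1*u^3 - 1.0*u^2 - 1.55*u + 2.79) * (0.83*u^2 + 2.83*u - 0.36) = 0.913*u^5 + 2.283*u^4 - 4.5125*u^3 - 1.7108*u^2 + 8.4537*u - 1.0044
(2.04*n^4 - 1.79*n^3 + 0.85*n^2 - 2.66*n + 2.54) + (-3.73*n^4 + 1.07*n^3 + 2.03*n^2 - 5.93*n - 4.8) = -1.69*n^4 - 0.72*n^3 + 2.88*n^2 - 8.59*n - 2.26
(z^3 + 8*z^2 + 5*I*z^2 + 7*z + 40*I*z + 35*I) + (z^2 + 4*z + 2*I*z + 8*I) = z^3 + 9*z^2 + 5*I*z^2 + 11*z + 42*I*z + 43*I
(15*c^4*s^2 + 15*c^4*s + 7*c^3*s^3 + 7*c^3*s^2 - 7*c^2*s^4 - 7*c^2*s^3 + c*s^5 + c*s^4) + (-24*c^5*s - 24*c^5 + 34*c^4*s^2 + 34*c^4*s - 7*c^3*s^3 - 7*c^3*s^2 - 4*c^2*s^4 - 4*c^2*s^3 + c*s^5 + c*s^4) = -24*c^5*s - 24*c^5 + 49*c^4*s^2 + 49*c^4*s - 11*c^2*s^4 - 11*c^2*s^3 + 2*c*s^5 + 2*c*s^4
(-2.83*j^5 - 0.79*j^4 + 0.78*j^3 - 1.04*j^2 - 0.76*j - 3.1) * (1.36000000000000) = -3.8488*j^5 - 1.0744*j^4 + 1.0608*j^3 - 1.4144*j^2 - 1.0336*j - 4.216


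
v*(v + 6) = v^2 + 6*v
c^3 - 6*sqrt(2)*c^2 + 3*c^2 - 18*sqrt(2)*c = c*(c + 3)*(c - 6*sqrt(2))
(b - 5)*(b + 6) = b^2 + b - 30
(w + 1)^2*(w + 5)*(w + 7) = w^4 + 14*w^3 + 60*w^2 + 82*w + 35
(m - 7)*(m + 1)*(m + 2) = m^3 - 4*m^2 - 19*m - 14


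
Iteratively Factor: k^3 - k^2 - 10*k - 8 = (k + 2)*(k^2 - 3*k - 4) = (k - 4)*(k + 2)*(k + 1)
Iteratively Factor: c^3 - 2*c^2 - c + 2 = (c - 2)*(c^2 - 1) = (c - 2)*(c + 1)*(c - 1)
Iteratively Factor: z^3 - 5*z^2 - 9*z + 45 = (z + 3)*(z^2 - 8*z + 15) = (z - 5)*(z + 3)*(z - 3)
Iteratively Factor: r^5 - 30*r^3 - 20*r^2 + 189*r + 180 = (r + 4)*(r^4 - 4*r^3 - 14*r^2 + 36*r + 45) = (r - 5)*(r + 4)*(r^3 + r^2 - 9*r - 9) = (r - 5)*(r + 3)*(r + 4)*(r^2 - 2*r - 3) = (r - 5)*(r + 1)*(r + 3)*(r + 4)*(r - 3)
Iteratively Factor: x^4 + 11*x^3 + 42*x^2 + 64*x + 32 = (x + 2)*(x^3 + 9*x^2 + 24*x + 16) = (x + 2)*(x + 4)*(x^2 + 5*x + 4) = (x + 2)*(x + 4)^2*(x + 1)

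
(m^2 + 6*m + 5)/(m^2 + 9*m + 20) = (m + 1)/(m + 4)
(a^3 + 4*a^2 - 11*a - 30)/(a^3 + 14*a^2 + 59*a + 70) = (a - 3)/(a + 7)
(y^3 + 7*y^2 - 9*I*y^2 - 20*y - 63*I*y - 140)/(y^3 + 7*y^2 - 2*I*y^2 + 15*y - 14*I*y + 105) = (y - 4*I)/(y + 3*I)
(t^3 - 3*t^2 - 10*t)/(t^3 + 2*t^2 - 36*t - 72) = t*(t - 5)/(t^2 - 36)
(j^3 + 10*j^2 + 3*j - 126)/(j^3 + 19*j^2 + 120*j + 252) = (j - 3)/(j + 6)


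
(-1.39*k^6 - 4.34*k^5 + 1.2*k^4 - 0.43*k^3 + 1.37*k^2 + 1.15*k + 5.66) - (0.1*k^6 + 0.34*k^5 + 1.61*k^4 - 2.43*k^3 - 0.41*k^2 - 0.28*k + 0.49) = -1.49*k^6 - 4.68*k^5 - 0.41*k^4 + 2.0*k^3 + 1.78*k^2 + 1.43*k + 5.17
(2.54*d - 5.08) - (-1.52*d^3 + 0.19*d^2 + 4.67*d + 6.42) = 1.52*d^3 - 0.19*d^2 - 2.13*d - 11.5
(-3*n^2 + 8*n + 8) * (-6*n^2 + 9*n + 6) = 18*n^4 - 75*n^3 + 6*n^2 + 120*n + 48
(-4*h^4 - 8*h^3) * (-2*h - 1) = 8*h^5 + 20*h^4 + 8*h^3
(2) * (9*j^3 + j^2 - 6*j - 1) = 18*j^3 + 2*j^2 - 12*j - 2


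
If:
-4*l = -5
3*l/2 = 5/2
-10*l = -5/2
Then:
No Solution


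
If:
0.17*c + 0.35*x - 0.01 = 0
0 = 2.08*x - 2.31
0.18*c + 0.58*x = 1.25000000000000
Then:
No Solution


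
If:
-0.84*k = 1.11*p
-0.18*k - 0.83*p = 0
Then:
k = 0.00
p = 0.00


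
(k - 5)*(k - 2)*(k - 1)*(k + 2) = k^4 - 6*k^3 + k^2 + 24*k - 20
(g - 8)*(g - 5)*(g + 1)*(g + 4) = g^4 - 8*g^3 - 21*g^2 + 148*g + 160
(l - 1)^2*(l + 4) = l^3 + 2*l^2 - 7*l + 4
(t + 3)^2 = t^2 + 6*t + 9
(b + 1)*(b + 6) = b^2 + 7*b + 6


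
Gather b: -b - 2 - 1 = -b - 3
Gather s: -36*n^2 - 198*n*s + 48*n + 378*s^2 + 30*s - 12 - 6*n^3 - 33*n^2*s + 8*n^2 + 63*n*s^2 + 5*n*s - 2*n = -6*n^3 - 28*n^2 + 46*n + s^2*(63*n + 378) + s*(-33*n^2 - 193*n + 30) - 12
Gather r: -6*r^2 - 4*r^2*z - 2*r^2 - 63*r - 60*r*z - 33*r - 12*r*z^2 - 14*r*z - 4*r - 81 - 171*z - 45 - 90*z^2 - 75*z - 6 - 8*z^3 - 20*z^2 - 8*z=r^2*(-4*z - 8) + r*(-12*z^2 - 74*z - 100) - 8*z^3 - 110*z^2 - 254*z - 132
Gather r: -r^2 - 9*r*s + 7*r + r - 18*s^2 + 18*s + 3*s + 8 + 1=-r^2 + r*(8 - 9*s) - 18*s^2 + 21*s + 9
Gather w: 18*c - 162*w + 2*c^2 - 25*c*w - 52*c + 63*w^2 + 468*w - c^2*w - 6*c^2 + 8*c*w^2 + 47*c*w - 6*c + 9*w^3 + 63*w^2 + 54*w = -4*c^2 - 40*c + 9*w^3 + w^2*(8*c + 126) + w*(-c^2 + 22*c + 360)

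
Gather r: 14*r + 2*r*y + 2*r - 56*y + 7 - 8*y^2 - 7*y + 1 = r*(2*y + 16) - 8*y^2 - 63*y + 8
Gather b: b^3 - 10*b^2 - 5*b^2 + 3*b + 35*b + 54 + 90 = b^3 - 15*b^2 + 38*b + 144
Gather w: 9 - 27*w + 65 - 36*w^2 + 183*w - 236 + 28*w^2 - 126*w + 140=-8*w^2 + 30*w - 22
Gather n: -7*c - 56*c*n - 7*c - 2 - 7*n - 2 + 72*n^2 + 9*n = -14*c + 72*n^2 + n*(2 - 56*c) - 4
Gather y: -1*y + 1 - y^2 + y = 1 - y^2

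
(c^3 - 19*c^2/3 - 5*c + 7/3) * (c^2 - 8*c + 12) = c^5 - 43*c^4/3 + 173*c^3/3 - 101*c^2/3 - 236*c/3 + 28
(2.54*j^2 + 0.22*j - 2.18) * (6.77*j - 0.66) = 17.1958*j^3 - 0.187*j^2 - 14.9038*j + 1.4388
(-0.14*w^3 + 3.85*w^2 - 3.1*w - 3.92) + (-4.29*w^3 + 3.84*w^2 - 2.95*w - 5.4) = -4.43*w^3 + 7.69*w^2 - 6.05*w - 9.32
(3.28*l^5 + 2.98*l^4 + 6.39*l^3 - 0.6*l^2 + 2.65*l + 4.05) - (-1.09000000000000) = 3.28*l^5 + 2.98*l^4 + 6.39*l^3 - 0.6*l^2 + 2.65*l + 5.14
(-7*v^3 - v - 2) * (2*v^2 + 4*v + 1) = -14*v^5 - 28*v^4 - 9*v^3 - 8*v^2 - 9*v - 2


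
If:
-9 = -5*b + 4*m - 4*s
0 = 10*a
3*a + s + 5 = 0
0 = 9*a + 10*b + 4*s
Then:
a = 0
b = 2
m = -19/4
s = -5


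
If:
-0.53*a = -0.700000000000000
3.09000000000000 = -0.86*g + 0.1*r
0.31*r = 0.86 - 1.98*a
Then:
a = 1.32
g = -4.25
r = -5.66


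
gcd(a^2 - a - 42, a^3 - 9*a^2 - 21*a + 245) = a - 7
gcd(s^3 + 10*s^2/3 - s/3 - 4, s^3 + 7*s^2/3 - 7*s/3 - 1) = s^2 + 2*s - 3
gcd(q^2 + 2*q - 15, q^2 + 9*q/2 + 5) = 1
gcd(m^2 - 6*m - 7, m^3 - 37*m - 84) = m - 7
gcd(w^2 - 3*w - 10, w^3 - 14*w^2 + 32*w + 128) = w + 2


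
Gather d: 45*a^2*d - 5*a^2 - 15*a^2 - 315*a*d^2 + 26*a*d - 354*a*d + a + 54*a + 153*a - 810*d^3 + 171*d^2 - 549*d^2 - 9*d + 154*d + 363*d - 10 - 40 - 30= -20*a^2 + 208*a - 810*d^3 + d^2*(-315*a - 378) + d*(45*a^2 - 328*a + 508) - 80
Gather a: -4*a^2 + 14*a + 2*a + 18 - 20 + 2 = -4*a^2 + 16*a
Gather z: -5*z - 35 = -5*z - 35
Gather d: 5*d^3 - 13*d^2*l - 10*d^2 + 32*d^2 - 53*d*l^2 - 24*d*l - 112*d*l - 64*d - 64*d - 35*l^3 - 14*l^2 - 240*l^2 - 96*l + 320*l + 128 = 5*d^3 + d^2*(22 - 13*l) + d*(-53*l^2 - 136*l - 128) - 35*l^3 - 254*l^2 + 224*l + 128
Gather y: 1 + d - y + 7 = d - y + 8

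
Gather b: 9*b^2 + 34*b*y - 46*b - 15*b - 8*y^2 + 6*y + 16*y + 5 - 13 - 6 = 9*b^2 + b*(34*y - 61) - 8*y^2 + 22*y - 14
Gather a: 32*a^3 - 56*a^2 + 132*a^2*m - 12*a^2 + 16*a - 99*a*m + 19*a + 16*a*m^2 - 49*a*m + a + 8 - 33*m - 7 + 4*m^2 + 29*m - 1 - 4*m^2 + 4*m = 32*a^3 + a^2*(132*m - 68) + a*(16*m^2 - 148*m + 36)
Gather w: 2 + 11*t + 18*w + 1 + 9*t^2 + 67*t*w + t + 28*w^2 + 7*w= 9*t^2 + 12*t + 28*w^2 + w*(67*t + 25) + 3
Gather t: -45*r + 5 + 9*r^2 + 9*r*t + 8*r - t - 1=9*r^2 - 37*r + t*(9*r - 1) + 4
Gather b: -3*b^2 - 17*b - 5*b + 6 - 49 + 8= -3*b^2 - 22*b - 35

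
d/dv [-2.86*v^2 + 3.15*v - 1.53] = 3.15 - 5.72*v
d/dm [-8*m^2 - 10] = -16*m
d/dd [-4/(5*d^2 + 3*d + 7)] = 4*(10*d + 3)/(5*d^2 + 3*d + 7)^2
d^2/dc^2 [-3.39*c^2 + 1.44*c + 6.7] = -6.78000000000000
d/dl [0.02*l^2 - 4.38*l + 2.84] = 0.04*l - 4.38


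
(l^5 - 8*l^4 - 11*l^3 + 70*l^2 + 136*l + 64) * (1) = l^5 - 8*l^4 - 11*l^3 + 70*l^2 + 136*l + 64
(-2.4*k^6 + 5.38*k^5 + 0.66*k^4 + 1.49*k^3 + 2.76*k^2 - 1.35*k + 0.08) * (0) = 0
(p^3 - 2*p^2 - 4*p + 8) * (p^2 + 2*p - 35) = p^5 - 43*p^3 + 70*p^2 + 156*p - 280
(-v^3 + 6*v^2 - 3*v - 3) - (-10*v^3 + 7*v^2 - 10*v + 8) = 9*v^3 - v^2 + 7*v - 11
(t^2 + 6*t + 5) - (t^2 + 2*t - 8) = 4*t + 13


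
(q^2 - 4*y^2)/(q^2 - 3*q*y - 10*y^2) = (-q + 2*y)/(-q + 5*y)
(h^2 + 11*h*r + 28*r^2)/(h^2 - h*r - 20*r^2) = (-h - 7*r)/(-h + 5*r)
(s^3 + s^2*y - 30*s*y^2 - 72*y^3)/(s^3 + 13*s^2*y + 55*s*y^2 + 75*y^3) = (s^2 - 2*s*y - 24*y^2)/(s^2 + 10*s*y + 25*y^2)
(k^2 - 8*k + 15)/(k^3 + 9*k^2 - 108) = (k - 5)/(k^2 + 12*k + 36)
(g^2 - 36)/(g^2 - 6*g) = (g + 6)/g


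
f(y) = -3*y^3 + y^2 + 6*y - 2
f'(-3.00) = -81.00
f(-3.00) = 70.00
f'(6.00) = -306.00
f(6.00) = -578.00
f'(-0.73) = -0.26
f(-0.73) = -4.68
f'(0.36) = 5.55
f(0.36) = 0.15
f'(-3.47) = -109.31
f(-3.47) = 114.57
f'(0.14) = 6.10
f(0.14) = -1.15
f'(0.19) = 6.06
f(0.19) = -0.84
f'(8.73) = -662.46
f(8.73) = -1869.42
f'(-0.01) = 5.98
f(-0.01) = -2.06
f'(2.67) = -52.82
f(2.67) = -35.95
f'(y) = -9*y^2 + 2*y + 6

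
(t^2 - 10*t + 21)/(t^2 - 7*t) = (t - 3)/t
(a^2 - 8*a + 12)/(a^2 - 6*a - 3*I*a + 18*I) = (a - 2)/(a - 3*I)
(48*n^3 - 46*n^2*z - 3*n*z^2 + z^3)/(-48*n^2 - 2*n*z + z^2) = -n + z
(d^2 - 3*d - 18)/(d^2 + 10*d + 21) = (d - 6)/(d + 7)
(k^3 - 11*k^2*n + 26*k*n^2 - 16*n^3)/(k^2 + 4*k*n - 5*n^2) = (k^2 - 10*k*n + 16*n^2)/(k + 5*n)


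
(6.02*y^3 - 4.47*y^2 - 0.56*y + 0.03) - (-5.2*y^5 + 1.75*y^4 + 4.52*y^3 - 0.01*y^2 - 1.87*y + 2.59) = 5.2*y^5 - 1.75*y^4 + 1.5*y^3 - 4.46*y^2 + 1.31*y - 2.56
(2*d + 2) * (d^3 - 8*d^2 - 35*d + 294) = 2*d^4 - 14*d^3 - 86*d^2 + 518*d + 588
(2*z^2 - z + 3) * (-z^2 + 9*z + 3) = -2*z^4 + 19*z^3 - 6*z^2 + 24*z + 9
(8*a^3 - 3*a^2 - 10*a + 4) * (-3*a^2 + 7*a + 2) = -24*a^5 + 65*a^4 + 25*a^3 - 88*a^2 + 8*a + 8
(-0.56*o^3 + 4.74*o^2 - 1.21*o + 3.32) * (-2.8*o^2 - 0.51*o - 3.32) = 1.568*o^5 - 12.9864*o^4 + 2.8298*o^3 - 24.4157*o^2 + 2.324*o - 11.0224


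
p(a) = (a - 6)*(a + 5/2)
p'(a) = 2*a - 7/2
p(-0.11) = -14.60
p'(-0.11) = -3.72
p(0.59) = -16.72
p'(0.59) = -2.32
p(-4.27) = 18.18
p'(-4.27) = -12.04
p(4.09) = -12.59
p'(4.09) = 4.68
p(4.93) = -7.95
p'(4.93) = 6.36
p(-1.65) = -6.50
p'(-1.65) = -6.80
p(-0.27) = -13.98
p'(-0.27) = -4.04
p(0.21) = -15.69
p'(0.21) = -3.08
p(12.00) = 87.00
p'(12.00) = 20.50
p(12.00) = 87.00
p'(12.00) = 20.50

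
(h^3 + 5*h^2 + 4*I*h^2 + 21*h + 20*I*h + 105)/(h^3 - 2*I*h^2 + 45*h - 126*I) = (h + 5)/(h - 6*I)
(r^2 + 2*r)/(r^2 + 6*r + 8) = r/(r + 4)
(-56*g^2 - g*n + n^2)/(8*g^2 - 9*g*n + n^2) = (-7*g - n)/(g - n)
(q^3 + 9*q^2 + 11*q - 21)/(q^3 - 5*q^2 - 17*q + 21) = (q + 7)/(q - 7)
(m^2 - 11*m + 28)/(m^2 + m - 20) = (m - 7)/(m + 5)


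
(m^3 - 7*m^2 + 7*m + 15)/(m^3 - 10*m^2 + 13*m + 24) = (m - 5)/(m - 8)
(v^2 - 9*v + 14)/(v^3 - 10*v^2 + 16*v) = (v - 7)/(v*(v - 8))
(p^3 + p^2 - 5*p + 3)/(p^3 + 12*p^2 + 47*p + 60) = (p^2 - 2*p + 1)/(p^2 + 9*p + 20)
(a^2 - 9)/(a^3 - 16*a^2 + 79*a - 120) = (a + 3)/(a^2 - 13*a + 40)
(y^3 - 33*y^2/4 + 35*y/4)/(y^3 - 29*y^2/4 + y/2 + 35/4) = y/(y + 1)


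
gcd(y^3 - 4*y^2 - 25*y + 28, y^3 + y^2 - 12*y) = y + 4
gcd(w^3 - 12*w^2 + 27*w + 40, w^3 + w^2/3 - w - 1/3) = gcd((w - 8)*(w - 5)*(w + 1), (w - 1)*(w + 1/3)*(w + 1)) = w + 1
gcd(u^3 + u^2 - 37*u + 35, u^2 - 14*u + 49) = 1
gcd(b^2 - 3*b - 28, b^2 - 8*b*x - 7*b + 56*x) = b - 7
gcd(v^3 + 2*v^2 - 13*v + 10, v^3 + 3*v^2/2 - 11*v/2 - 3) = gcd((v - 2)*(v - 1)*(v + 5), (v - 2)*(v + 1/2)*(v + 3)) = v - 2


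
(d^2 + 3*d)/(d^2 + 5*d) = (d + 3)/(d + 5)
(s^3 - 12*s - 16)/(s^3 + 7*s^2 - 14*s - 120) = (s^2 + 4*s + 4)/(s^2 + 11*s + 30)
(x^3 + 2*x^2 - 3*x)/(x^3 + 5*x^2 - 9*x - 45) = x*(x - 1)/(x^2 + 2*x - 15)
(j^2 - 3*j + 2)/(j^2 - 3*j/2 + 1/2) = 2*(j - 2)/(2*j - 1)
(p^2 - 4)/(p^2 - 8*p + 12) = (p + 2)/(p - 6)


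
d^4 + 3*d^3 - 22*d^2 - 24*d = d*(d - 4)*(d + 1)*(d + 6)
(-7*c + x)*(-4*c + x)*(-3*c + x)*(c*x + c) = -84*c^4*x - 84*c^4 + 61*c^3*x^2 + 61*c^3*x - 14*c^2*x^3 - 14*c^2*x^2 + c*x^4 + c*x^3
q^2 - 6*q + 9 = (q - 3)^2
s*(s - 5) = s^2 - 5*s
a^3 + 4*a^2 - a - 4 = (a - 1)*(a + 1)*(a + 4)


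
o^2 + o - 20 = (o - 4)*(o + 5)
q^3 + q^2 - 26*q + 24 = (q - 4)*(q - 1)*(q + 6)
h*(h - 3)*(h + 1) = h^3 - 2*h^2 - 3*h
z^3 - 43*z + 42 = (z - 6)*(z - 1)*(z + 7)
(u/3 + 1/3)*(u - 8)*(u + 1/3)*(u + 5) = u^4/3 - 5*u^3/9 - 131*u^2/9 - 163*u/9 - 40/9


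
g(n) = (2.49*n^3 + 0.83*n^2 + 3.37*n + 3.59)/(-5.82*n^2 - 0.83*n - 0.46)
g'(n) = (11.64*n + 0.83)*(2.49*n^3 + 0.83*n^2 + 3.37*n + 3.59)/(-5.82*n^2 - 0.83*n - 0.46)^2 + (7.47*n^2 + 1.66*n + 3.37)/(-5.82*n^2 - 0.83*n - 0.46) = (-14.4918*n^4 - 4.1334*n^3 + 15.4883*n^2 + 41.024*n + 1.4295)/(33.8724*n^4 + 9.6612*n^3 + 6.0433*n^2 + 0.7636*n + 0.2116)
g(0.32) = -3.66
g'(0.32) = 9.08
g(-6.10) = 2.60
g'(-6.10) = -0.42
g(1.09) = -1.39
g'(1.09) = 0.57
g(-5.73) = 2.45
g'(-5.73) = -0.42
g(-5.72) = 2.44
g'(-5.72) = -0.42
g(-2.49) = 1.10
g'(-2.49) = -0.42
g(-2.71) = 1.20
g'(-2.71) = -0.41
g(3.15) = -1.65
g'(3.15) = -0.34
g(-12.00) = 5.09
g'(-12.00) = -0.42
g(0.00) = -7.80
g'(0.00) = 6.76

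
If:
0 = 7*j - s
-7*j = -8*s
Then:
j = 0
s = 0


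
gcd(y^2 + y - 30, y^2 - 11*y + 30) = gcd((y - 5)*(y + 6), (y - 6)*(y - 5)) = y - 5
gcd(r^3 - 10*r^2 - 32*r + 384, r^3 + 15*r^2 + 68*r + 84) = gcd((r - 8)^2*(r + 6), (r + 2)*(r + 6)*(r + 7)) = r + 6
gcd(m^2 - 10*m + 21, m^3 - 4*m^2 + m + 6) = m - 3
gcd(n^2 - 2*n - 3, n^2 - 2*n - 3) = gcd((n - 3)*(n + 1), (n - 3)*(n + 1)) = n^2 - 2*n - 3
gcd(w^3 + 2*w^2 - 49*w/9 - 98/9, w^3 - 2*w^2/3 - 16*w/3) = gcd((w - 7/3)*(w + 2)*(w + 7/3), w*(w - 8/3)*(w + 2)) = w + 2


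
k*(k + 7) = k^2 + 7*k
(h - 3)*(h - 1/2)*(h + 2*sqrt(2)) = h^3 - 7*h^2/2 + 2*sqrt(2)*h^2 - 7*sqrt(2)*h + 3*h/2 + 3*sqrt(2)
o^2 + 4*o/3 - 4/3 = (o - 2/3)*(o + 2)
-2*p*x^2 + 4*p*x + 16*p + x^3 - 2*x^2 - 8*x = (-2*p + x)*(x - 4)*(x + 2)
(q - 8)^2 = q^2 - 16*q + 64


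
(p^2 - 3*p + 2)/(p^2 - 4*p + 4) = (p - 1)/(p - 2)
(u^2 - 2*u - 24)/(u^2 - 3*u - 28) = (u - 6)/(u - 7)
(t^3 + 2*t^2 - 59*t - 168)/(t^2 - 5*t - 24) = t + 7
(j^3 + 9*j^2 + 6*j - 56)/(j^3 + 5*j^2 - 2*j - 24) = (j + 7)/(j + 3)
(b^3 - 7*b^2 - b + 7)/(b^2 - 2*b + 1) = (b^2 - 6*b - 7)/(b - 1)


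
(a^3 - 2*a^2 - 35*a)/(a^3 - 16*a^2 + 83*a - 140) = a*(a + 5)/(a^2 - 9*a + 20)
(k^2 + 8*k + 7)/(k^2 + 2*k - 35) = (k + 1)/(k - 5)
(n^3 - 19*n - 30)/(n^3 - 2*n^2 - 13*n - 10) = (n + 3)/(n + 1)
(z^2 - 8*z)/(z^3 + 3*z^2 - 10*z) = (z - 8)/(z^2 + 3*z - 10)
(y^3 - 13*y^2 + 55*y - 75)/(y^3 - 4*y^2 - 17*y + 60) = (y - 5)/(y + 4)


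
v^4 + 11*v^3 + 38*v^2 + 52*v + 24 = (v + 1)*(v + 2)^2*(v + 6)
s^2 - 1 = (s - 1)*(s + 1)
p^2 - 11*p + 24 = (p - 8)*(p - 3)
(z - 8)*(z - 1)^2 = z^3 - 10*z^2 + 17*z - 8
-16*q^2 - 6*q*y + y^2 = (-8*q + y)*(2*q + y)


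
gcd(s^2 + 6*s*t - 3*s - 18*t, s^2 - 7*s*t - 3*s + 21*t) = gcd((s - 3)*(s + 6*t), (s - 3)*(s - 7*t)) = s - 3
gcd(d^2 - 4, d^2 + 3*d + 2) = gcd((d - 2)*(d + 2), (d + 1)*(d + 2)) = d + 2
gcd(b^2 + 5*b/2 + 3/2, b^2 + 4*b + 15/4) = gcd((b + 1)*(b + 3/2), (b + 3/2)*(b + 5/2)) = b + 3/2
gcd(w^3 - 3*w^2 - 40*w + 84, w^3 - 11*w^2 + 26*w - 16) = w - 2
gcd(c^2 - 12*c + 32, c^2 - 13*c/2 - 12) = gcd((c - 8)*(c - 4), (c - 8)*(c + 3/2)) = c - 8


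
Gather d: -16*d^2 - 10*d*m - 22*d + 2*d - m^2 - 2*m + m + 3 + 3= -16*d^2 + d*(-10*m - 20) - m^2 - m + 6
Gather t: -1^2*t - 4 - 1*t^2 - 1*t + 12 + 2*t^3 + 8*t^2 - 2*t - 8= 2*t^3 + 7*t^2 - 4*t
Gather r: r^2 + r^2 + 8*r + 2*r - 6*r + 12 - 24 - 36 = 2*r^2 + 4*r - 48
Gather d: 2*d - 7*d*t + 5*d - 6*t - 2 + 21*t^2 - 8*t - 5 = d*(7 - 7*t) + 21*t^2 - 14*t - 7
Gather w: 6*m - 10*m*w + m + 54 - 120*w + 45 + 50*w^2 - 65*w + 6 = 7*m + 50*w^2 + w*(-10*m - 185) + 105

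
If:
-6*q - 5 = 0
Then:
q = -5/6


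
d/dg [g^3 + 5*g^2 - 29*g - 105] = 3*g^2 + 10*g - 29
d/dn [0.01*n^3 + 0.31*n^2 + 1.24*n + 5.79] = 0.03*n^2 + 0.62*n + 1.24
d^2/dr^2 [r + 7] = 0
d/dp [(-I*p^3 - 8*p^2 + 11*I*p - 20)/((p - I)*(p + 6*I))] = (-I*p^4 + 10*p^3 - 69*I*p^2 - 56*p + 166*I)/(p^4 + 10*I*p^3 - 13*p^2 + 60*I*p + 36)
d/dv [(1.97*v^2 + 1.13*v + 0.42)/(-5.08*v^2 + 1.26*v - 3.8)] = (8.2226*v^2 - 10.7048*v - 4.8232)/(25.8064*v^4 - 12.8016*v^3 + 40.1956*v^2 - 9.576*v + 14.44)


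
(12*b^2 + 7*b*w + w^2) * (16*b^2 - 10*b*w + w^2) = 192*b^4 - 8*b^3*w - 42*b^2*w^2 - 3*b*w^3 + w^4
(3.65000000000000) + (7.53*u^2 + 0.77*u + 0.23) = 7.53*u^2 + 0.77*u + 3.88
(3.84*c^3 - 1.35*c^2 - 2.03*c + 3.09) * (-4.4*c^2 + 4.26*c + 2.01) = -16.896*c^5 + 22.2984*c^4 + 10.8994*c^3 - 24.9573*c^2 + 9.0831*c + 6.2109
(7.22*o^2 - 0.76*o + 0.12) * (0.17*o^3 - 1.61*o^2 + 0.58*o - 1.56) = 1.2274*o^5 - 11.7534*o^4 + 5.4316*o^3 - 11.8972*o^2 + 1.2552*o - 0.1872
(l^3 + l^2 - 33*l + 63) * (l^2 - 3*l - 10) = l^5 - 2*l^4 - 46*l^3 + 152*l^2 + 141*l - 630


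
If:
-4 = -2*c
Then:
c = 2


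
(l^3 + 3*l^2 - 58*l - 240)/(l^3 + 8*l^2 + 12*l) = (l^2 - 3*l - 40)/(l*(l + 2))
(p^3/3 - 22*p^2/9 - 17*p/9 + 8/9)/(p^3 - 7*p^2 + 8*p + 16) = (3*p^2 - 25*p + 8)/(9*(p^2 - 8*p + 16))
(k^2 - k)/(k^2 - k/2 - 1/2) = 2*k/(2*k + 1)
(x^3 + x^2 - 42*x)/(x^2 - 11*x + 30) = x*(x + 7)/(x - 5)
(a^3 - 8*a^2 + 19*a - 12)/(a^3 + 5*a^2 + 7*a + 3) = (a^3 - 8*a^2 + 19*a - 12)/(a^3 + 5*a^2 + 7*a + 3)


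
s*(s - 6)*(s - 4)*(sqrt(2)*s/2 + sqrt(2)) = sqrt(2)*s^4/2 - 4*sqrt(2)*s^3 + 2*sqrt(2)*s^2 + 24*sqrt(2)*s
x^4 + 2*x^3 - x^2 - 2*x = x*(x - 1)*(x + 1)*(x + 2)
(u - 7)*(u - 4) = u^2 - 11*u + 28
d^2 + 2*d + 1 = (d + 1)^2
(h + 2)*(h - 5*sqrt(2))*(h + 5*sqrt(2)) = h^3 + 2*h^2 - 50*h - 100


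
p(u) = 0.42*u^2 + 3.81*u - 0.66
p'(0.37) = 4.12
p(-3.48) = -8.83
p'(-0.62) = 3.29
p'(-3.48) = 0.89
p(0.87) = 2.97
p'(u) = 0.84*u + 3.81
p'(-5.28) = -0.63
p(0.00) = -0.66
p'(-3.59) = 0.79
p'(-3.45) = 0.91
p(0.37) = 0.81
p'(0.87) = 4.54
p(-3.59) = -8.92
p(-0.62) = -2.86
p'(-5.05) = -0.43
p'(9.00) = 11.37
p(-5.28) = -9.07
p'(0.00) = 3.81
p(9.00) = 67.65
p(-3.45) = -8.81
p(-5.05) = -9.19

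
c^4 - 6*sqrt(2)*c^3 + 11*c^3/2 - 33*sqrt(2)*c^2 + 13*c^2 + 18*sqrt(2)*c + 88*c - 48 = (c - 1/2)*(c + 6)*(c - 4*sqrt(2))*(c - 2*sqrt(2))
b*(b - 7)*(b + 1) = b^3 - 6*b^2 - 7*b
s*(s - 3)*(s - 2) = s^3 - 5*s^2 + 6*s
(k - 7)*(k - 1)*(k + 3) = k^3 - 5*k^2 - 17*k + 21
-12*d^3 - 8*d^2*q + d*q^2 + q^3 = (-3*d + q)*(2*d + q)^2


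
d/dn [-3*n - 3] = -3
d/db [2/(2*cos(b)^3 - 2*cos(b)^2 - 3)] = 4*(3*cos(b) - 2)*sin(b)*cos(b)/(-2*cos(b)^3 + 2*cos(b)^2 + 3)^2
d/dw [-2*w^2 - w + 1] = -4*w - 1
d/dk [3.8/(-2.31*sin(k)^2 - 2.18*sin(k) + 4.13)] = (17.556*sin(k) + 8.284)*cos(k)/(2.31*sin(k)^2 + 2.18*sin(k) - 4.13)^2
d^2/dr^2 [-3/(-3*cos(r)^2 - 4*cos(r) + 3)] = 3*(-36*sin(r)^4 + 70*sin(r)^2 + 33*cos(r) - 9*cos(3*r) + 16)/(-3*sin(r)^2 + 4*cos(r))^3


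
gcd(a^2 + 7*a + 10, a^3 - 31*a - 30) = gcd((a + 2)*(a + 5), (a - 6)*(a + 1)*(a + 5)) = a + 5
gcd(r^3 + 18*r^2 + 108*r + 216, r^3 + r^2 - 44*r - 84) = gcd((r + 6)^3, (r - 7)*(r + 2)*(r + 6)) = r + 6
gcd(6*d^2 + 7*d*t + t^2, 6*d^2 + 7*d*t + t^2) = 6*d^2 + 7*d*t + t^2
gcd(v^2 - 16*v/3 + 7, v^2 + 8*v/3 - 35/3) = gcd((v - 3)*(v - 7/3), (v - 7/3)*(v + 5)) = v - 7/3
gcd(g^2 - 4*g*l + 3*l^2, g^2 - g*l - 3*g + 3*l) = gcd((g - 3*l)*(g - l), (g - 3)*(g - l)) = g - l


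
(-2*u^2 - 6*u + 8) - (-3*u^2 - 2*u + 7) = u^2 - 4*u + 1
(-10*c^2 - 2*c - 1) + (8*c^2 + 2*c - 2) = -2*c^2 - 3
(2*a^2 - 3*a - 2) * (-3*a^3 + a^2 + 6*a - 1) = -6*a^5 + 11*a^4 + 15*a^3 - 22*a^2 - 9*a + 2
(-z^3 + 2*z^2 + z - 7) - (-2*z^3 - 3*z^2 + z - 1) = z^3 + 5*z^2 - 6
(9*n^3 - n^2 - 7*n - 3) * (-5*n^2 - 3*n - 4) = -45*n^5 - 22*n^4 + 2*n^3 + 40*n^2 + 37*n + 12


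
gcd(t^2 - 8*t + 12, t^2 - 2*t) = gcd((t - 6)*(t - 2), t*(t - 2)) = t - 2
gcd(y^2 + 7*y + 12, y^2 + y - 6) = y + 3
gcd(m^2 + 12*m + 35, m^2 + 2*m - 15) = m + 5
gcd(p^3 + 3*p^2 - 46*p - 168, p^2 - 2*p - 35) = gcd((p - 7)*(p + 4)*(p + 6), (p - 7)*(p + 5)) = p - 7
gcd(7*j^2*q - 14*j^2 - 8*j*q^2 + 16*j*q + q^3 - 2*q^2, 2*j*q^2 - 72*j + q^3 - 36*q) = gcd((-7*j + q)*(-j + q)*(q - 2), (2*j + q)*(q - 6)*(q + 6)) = 1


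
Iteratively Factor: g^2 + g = (g)*(g + 1)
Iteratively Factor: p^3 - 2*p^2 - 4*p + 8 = (p - 2)*(p^2 - 4) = (p - 2)*(p + 2)*(p - 2)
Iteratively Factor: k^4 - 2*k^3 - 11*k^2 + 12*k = (k - 4)*(k^3 + 2*k^2 - 3*k) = (k - 4)*(k + 3)*(k^2 - k) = k*(k - 4)*(k + 3)*(k - 1)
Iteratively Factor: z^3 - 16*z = (z)*(z^2 - 16) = z*(z - 4)*(z + 4)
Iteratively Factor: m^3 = (m)*(m^2) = m^2*(m)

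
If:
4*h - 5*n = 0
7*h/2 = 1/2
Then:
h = 1/7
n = 4/35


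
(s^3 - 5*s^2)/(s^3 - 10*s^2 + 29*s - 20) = s^2/(s^2 - 5*s + 4)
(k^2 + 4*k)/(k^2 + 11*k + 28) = k/(k + 7)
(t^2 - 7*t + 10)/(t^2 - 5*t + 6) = (t - 5)/(t - 3)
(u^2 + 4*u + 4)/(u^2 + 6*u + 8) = (u + 2)/(u + 4)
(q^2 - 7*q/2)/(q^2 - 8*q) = (q - 7/2)/(q - 8)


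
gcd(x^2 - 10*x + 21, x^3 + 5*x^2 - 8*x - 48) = x - 3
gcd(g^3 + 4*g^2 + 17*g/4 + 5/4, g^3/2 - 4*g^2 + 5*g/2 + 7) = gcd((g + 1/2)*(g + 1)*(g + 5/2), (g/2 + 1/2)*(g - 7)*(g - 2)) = g + 1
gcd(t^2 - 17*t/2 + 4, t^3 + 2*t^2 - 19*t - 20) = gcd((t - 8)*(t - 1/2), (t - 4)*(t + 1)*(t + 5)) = 1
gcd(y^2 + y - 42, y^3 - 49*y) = y + 7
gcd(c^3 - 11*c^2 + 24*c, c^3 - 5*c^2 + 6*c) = c^2 - 3*c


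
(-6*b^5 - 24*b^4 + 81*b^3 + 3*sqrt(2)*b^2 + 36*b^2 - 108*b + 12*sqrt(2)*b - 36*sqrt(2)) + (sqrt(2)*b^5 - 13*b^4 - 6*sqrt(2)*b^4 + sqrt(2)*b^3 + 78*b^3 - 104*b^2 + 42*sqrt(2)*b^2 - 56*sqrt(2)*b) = -6*b^5 + sqrt(2)*b^5 - 37*b^4 - 6*sqrt(2)*b^4 + sqrt(2)*b^3 + 159*b^3 - 68*b^2 + 45*sqrt(2)*b^2 - 108*b - 44*sqrt(2)*b - 36*sqrt(2)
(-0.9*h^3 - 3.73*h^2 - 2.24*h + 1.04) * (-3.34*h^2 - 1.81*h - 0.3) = 3.006*h^5 + 14.0872*h^4 + 14.5029*h^3 + 1.6998*h^2 - 1.2104*h - 0.312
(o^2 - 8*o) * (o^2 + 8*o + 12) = o^4 - 52*o^2 - 96*o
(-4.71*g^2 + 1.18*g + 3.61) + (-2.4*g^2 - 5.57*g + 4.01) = -7.11*g^2 - 4.39*g + 7.62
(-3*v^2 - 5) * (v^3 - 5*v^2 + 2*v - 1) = -3*v^5 + 15*v^4 - 11*v^3 + 28*v^2 - 10*v + 5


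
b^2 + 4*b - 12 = (b - 2)*(b + 6)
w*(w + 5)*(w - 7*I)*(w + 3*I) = w^4 + 5*w^3 - 4*I*w^3 + 21*w^2 - 20*I*w^2 + 105*w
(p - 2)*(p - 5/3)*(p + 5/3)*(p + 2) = p^4 - 61*p^2/9 + 100/9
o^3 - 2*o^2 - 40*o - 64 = (o - 8)*(o + 2)*(o + 4)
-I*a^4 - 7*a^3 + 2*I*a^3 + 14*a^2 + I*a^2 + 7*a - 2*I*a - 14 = (a - 2)*(a - 1)*(a - 7*I)*(-I*a - I)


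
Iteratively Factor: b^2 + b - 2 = (b + 2)*(b - 1)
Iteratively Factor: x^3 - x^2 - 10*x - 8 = (x - 4)*(x^2 + 3*x + 2) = (x - 4)*(x + 2)*(x + 1)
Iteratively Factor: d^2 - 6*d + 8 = (d - 2)*(d - 4)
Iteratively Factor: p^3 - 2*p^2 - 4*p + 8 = (p + 2)*(p^2 - 4*p + 4) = (p - 2)*(p + 2)*(p - 2)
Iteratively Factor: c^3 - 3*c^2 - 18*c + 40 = (c - 5)*(c^2 + 2*c - 8) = (c - 5)*(c - 2)*(c + 4)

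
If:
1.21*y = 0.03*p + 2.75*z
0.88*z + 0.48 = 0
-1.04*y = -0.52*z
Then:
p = 39.00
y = -0.27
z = -0.55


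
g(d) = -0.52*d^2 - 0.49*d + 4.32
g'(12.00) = -12.97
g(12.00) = -76.44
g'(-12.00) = 11.99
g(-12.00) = -64.68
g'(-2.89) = 2.52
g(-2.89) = 1.39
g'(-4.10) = 3.77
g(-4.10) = -2.41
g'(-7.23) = 7.03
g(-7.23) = -19.32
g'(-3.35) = 2.99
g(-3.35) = 0.13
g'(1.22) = -1.76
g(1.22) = 2.95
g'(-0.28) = -0.20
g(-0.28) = 4.42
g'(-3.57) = 3.22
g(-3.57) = -0.56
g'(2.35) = -2.93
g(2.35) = 0.30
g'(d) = -1.04*d - 0.49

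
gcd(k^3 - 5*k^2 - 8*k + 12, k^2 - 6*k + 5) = k - 1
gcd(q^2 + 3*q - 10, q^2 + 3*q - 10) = q^2 + 3*q - 10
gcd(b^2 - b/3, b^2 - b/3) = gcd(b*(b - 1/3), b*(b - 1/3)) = b^2 - b/3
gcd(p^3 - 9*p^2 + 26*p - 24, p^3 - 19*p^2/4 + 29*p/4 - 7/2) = p - 2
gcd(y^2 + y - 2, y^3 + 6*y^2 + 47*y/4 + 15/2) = y + 2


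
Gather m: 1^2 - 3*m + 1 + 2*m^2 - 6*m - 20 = 2*m^2 - 9*m - 18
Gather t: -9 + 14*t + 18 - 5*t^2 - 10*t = -5*t^2 + 4*t + 9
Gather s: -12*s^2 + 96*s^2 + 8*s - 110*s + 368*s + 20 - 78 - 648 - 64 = 84*s^2 + 266*s - 770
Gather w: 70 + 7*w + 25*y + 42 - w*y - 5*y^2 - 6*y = w*(7 - y) - 5*y^2 + 19*y + 112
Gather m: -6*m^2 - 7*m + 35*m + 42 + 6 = -6*m^2 + 28*m + 48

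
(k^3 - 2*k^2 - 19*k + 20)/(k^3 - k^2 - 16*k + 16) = (k - 5)/(k - 4)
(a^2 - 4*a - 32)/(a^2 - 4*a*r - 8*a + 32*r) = (-a - 4)/(-a + 4*r)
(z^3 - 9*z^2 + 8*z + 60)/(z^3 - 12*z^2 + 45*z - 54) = (z^2 - 3*z - 10)/(z^2 - 6*z + 9)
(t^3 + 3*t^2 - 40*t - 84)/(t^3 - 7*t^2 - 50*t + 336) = (t + 2)/(t - 8)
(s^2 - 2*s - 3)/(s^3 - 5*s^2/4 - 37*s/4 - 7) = 4*(s - 3)/(4*s^2 - 9*s - 28)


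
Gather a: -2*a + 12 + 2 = 14 - 2*a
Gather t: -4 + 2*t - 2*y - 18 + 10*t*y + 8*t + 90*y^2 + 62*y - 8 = t*(10*y + 10) + 90*y^2 + 60*y - 30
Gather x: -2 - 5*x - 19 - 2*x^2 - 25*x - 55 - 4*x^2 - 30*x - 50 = -6*x^2 - 60*x - 126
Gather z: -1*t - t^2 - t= -t^2 - 2*t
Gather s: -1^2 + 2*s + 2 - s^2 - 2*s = 1 - s^2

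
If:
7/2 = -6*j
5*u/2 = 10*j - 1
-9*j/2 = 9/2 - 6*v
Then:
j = -7/12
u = -41/15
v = 5/16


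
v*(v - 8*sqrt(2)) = v^2 - 8*sqrt(2)*v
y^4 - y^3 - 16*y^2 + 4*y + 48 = (y - 4)*(y - 2)*(y + 2)*(y + 3)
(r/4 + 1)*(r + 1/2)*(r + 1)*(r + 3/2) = r^4/4 + 7*r^3/4 + 59*r^2/16 + 47*r/16 + 3/4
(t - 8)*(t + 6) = t^2 - 2*t - 48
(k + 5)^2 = k^2 + 10*k + 25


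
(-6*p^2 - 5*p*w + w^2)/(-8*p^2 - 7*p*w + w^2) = (6*p - w)/(8*p - w)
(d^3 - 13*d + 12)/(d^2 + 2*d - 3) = (d^2 + d - 12)/(d + 3)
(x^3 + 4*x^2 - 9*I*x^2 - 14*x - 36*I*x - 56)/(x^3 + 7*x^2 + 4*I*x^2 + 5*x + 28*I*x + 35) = (x^3 + x^2*(4 - 9*I) + x*(-14 - 36*I) - 56)/(x^3 + x^2*(7 + 4*I) + x*(5 + 28*I) + 35)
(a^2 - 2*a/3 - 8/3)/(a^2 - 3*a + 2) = (a + 4/3)/(a - 1)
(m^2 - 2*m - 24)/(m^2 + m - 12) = (m - 6)/(m - 3)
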